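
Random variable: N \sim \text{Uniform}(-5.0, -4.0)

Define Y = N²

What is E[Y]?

E[N²] = Var(N) + (E[N])² = 0.083333333 + 20.25 = 20.333333

20.333333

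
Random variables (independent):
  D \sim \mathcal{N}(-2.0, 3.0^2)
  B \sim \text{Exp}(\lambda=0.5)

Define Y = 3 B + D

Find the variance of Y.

For independent RVs: Var(aX + bY) = a²Var(X) + b²Var(Y)
Var(D) = 9
Var(B) = 4
Var(Y) = 1²*9 + 3²*4
= 1*9 + 9*4 = 45

45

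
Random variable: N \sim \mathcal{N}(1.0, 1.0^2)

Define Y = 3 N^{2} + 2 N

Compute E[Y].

E[Y] = 3*E[N²] + 2*E[N]
E[N] = 1
E[N²] = Var(N) + (E[N])² = 1 + 1 = 2
E[Y] = 3*2 + 2*1 = 8

8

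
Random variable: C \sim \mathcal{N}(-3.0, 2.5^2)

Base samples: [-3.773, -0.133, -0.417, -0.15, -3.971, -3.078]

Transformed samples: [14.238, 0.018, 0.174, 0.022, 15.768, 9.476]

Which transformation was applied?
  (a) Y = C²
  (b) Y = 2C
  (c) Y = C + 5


Checking option (a) Y = C²:
  C = -3.773 -> Y = 14.238 ✓
  C = -0.133 -> Y = 0.018 ✓
  C = -0.417 -> Y = 0.174 ✓
All samples match this transformation.

(a) C²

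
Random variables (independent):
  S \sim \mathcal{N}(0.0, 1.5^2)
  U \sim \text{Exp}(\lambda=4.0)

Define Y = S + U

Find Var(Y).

For independent RVs: Var(aX + bY) = a²Var(X) + b²Var(Y)
Var(S) = 2.25
Var(U) = 0.0625
Var(Y) = 1²*2.25 + 1²*0.0625
= 1*2.25 + 1*0.0625 = 2.3125

2.3125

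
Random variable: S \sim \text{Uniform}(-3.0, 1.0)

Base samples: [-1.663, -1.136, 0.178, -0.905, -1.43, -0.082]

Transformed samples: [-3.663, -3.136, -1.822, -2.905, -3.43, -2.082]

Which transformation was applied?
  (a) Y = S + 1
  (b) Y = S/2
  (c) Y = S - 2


Checking option (c) Y = S - 2:
  S = -1.663 -> Y = -3.663 ✓
  S = -1.136 -> Y = -3.136 ✓
  S = 0.178 -> Y = -1.822 ✓
All samples match this transformation.

(c) S - 2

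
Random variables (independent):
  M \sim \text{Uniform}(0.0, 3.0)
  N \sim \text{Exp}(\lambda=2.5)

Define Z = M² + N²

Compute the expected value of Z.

E[Z] = E[M²] + E[N²]
E[M²] = Var(M) + E[M]² = 0.75 + 2.25 = 3
E[N²] = Var(N) + E[N]² = 0.16 + 0.16 = 0.32
E[Z] = 3 + 0.32 = 3.32

3.32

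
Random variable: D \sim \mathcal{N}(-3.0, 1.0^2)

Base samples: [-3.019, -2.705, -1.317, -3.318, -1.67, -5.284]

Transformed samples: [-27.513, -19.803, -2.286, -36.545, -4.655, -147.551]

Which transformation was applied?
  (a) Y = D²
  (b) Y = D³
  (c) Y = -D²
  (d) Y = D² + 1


Checking option (b) Y = D³:
  D = -3.019 -> Y = -27.513 ✓
  D = -2.705 -> Y = -19.803 ✓
  D = -1.317 -> Y = -2.286 ✓
All samples match this transformation.

(b) D³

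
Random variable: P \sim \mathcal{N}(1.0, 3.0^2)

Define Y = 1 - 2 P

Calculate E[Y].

For Y = -2P + 1:
E[Y] = -2 * E[P] + 1
E[P] = 1.0 = 1
E[Y] = -2 * 1 + 1 = -1

-1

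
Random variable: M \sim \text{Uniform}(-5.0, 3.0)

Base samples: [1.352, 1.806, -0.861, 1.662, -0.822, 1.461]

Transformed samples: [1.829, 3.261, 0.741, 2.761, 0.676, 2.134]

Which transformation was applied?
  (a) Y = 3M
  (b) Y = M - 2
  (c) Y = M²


Checking option (c) Y = M²:
  M = 1.352 -> Y = 1.829 ✓
  M = 1.806 -> Y = 3.261 ✓
  M = -0.861 -> Y = 0.741 ✓
All samples match this transformation.

(c) M²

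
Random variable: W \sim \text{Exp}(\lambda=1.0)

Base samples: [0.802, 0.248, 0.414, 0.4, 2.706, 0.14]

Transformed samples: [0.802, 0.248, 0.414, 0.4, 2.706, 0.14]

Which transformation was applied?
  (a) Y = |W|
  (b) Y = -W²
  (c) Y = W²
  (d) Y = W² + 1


Checking option (a) Y = |W|:
  W = 0.802 -> Y = 0.802 ✓
  W = 0.248 -> Y = 0.248 ✓
  W = 0.414 -> Y = 0.414 ✓
All samples match this transformation.

(a) |W|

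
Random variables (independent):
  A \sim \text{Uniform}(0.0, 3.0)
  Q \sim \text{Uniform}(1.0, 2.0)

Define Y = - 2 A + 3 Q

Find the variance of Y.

For independent RVs: Var(aX + bY) = a²Var(X) + b²Var(Y)
Var(A) = 0.75
Var(Q) = 0.083333333
Var(Y) = (-2)²*0.75 + 3²*0.083333333
= 4*0.75 + 9*0.083333333 = 3.75

3.75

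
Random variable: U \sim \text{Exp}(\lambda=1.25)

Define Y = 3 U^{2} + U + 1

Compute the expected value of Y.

E[Y] = 3*E[U²] + 1*E[U] + 1
E[U] = 0.8
E[U²] = Var(U) + (E[U])² = 0.64 + 0.64 = 1.28
E[Y] = 3*1.28 + 1*0.8 + 1 = 5.64

5.64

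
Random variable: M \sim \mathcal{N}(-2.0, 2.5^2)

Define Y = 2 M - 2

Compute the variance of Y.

For Y = aM + b: Var(Y) = a² * Var(M)
Var(M) = 2.5^2 = 6.25
Var(Y) = 2² * 6.25 = 4 * 6.25 = 25

25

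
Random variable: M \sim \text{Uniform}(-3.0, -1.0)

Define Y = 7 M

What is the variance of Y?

For Y = aM + b: Var(Y) = a² * Var(M)
Var(M) = (-1 + 3)^2/12 = 0.33333333
Var(Y) = 7² * 0.33333333 = 49 * 0.33333333 = 16.333333

16.333333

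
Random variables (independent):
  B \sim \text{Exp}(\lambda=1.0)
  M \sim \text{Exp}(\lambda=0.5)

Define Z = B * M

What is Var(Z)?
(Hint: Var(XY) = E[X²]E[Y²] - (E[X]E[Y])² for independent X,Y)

Var(XY) = E[X²]E[Y²] - (E[X]E[Y])²
E[B] = 1, Var(B) = 1
E[M] = 2, Var(M) = 4
E[B²] = 1 + 1² = 2
E[M²] = 4 + 2² = 8
Var(Z) = 2*8 - (1*2)²
= 16 - 4 = 12

12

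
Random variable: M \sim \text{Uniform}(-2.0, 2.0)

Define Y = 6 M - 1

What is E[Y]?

For Y = 6M - 1:
E[Y] = 6 * E[M] - 1
E[M] = (-2 + 2)/2 = 0
E[Y] = 6 * 0 - 1 = -1

-1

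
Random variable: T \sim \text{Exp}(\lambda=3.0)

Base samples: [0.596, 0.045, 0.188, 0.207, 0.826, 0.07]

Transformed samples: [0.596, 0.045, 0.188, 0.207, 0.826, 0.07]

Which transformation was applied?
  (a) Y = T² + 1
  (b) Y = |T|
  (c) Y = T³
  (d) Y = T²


Checking option (b) Y = |T|:
  T = 0.596 -> Y = 0.596 ✓
  T = 0.045 -> Y = 0.045 ✓
  T = 0.188 -> Y = 0.188 ✓
All samples match this transformation.

(b) |T|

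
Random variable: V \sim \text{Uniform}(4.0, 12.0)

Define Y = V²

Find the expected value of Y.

E[V²] = Var(V) + (E[V])² = 5.3333333 + 64 = 69.333333

69.333333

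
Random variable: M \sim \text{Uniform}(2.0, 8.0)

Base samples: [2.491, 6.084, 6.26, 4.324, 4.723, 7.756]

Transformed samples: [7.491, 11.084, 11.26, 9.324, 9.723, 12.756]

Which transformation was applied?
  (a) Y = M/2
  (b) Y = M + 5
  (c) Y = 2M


Checking option (b) Y = M + 5:
  M = 2.491 -> Y = 7.491 ✓
  M = 6.084 -> Y = 11.084 ✓
  M = 6.26 -> Y = 11.26 ✓
All samples match this transformation.

(b) M + 5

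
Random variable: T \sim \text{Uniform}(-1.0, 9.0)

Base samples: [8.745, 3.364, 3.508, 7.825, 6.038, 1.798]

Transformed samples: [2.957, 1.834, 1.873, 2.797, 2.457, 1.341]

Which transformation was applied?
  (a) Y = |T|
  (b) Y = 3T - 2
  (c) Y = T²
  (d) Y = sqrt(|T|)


Checking option (d) Y = sqrt(|T|):
  T = 8.745 -> Y = 2.957 ✓
  T = 3.364 -> Y = 1.834 ✓
  T = 3.508 -> Y = 1.873 ✓
All samples match this transformation.

(d) sqrt(|T|)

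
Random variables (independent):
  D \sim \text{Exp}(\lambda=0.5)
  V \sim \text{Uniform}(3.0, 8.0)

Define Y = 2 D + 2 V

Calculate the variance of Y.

For independent RVs: Var(aX + bY) = a²Var(X) + b²Var(Y)
Var(D) = 4
Var(V) = 2.0833333
Var(Y) = 2²*4 + 2²*2.0833333
= 4*4 + 4*2.0833333 = 24.333333

24.333333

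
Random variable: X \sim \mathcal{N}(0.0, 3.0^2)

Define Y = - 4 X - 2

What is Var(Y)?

For Y = aX + b: Var(Y) = a² * Var(X)
Var(X) = 3.0^2 = 9
Var(Y) = (-4)² * 9 = 16 * 9 = 144

144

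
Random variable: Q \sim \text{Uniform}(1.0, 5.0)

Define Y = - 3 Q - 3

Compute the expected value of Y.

For Y = -3Q - 3:
E[Y] = -3 * E[Q] - 3
E[Q] = (1 + 5)/2 = 3
E[Y] = -3 * 3 - 3 = -12

-12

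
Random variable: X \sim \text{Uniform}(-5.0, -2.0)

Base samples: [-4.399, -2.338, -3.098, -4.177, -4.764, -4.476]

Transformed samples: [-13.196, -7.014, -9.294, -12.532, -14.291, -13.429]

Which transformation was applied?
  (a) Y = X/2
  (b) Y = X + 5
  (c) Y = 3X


Checking option (c) Y = 3X:
  X = -4.399 -> Y = -13.196 ✓
  X = -2.338 -> Y = -7.014 ✓
  X = -3.098 -> Y = -9.294 ✓
All samples match this transformation.

(c) 3X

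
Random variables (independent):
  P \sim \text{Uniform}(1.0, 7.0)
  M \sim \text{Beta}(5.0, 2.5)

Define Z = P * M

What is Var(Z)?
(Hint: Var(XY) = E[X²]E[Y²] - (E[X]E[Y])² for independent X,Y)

Var(XY) = E[X²]E[Y²] - (E[X]E[Y])²
E[P] = 4, Var(P) = 3
E[M] = 0.66666667, Var(M) = 0.026143791
E[P²] = 3 + 4² = 19
E[M²] = 0.026143791 + 0.66666667² = 0.47058824
Var(Z) = 19*0.47058824 - (4*0.66666667)²
= 8.9411765 - 7.1111111 = 1.8300654

1.8300654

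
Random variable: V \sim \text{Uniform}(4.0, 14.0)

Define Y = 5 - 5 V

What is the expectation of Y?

For Y = -5V + 5:
E[Y] = -5 * E[V] + 5
E[V] = (4 + 14)/2 = 9
E[Y] = -5 * 9 + 5 = -40

-40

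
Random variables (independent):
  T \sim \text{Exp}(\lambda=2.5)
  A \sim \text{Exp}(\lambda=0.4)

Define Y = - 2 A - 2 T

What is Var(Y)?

For independent RVs: Var(aX + bY) = a²Var(X) + b²Var(Y)
Var(T) = 0.16
Var(A) = 6.25
Var(Y) = (-2)²*0.16 + (-2)²*6.25
= 4*0.16 + 4*6.25 = 25.64

25.64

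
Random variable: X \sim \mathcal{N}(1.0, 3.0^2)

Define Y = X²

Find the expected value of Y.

Using E[X²] = Var(X) + (E[X])²:
E[X] = 1
Var(X) = 3.0^2 = 9
E[X²] = 9 + 1² = 9 + 1 = 10

10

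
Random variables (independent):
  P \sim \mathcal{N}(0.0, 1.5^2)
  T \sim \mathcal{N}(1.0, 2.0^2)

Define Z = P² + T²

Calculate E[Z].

E[Z] = E[P²] + E[T²]
E[P²] = Var(P) + E[P]² = 2.25 + 0 = 2.25
E[T²] = Var(T) + E[T]² = 4 + 1 = 5
E[Z] = 2.25 + 5 = 7.25

7.25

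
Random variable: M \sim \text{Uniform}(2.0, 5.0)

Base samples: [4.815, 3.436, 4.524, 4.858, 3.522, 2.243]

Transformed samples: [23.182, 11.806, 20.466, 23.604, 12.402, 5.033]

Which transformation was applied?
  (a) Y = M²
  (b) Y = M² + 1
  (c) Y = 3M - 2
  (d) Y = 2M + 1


Checking option (a) Y = M²:
  M = 4.815 -> Y = 23.182 ✓
  M = 3.436 -> Y = 11.806 ✓
  M = 4.524 -> Y = 20.466 ✓
All samples match this transformation.

(a) M²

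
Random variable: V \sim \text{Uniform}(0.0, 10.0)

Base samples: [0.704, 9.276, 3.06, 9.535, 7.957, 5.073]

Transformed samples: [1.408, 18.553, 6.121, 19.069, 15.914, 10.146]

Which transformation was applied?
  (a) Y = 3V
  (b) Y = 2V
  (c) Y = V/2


Checking option (b) Y = 2V:
  V = 0.704 -> Y = 1.408 ✓
  V = 9.276 -> Y = 18.553 ✓
  V = 3.06 -> Y = 6.121 ✓
All samples match this transformation.

(b) 2V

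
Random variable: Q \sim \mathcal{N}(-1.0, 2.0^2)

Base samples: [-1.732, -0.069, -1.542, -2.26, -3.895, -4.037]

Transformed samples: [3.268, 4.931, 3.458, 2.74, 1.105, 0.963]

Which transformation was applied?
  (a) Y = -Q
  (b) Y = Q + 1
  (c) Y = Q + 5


Checking option (c) Y = Q + 5:
  Q = -1.732 -> Y = 3.268 ✓
  Q = -0.069 -> Y = 4.931 ✓
  Q = -1.542 -> Y = 3.458 ✓
All samples match this transformation.

(c) Q + 5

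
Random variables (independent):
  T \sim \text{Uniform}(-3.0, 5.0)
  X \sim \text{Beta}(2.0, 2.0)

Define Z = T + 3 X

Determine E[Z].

E[Z] = 1*E[T] + 3*E[X]
E[T] = 1
E[X] = 0.5
E[Z] = 1*1 + 3*0.5 = 2.5

2.5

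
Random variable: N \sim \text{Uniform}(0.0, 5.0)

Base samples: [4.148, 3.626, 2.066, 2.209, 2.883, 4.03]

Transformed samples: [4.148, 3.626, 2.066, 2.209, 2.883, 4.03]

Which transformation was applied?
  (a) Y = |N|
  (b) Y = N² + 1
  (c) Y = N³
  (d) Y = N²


Checking option (a) Y = |N|:
  N = 4.148 -> Y = 4.148 ✓
  N = 3.626 -> Y = 3.626 ✓
  N = 2.066 -> Y = 2.066 ✓
All samples match this transformation.

(a) |N|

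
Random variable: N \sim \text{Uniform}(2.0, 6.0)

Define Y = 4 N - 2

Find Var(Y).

For Y = aN + b: Var(Y) = a² * Var(N)
Var(N) = (6 - 2)^2/12 = 1.3333333
Var(Y) = 4² * 1.3333333 = 16 * 1.3333333 = 21.333333

21.333333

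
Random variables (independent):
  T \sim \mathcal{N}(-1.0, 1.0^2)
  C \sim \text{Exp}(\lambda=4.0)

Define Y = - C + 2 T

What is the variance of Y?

For independent RVs: Var(aX + bY) = a²Var(X) + b²Var(Y)
Var(T) = 1
Var(C) = 0.0625
Var(Y) = 2²*1 + (-1)²*0.0625
= 4*1 + 1*0.0625 = 4.0625

4.0625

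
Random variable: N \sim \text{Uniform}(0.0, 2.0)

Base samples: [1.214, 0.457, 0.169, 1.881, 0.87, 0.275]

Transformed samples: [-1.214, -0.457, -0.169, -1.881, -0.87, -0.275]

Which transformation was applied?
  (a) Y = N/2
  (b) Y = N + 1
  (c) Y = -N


Checking option (c) Y = -N:
  N = 1.214 -> Y = -1.214 ✓
  N = 0.457 -> Y = -0.457 ✓
  N = 0.169 -> Y = -0.169 ✓
All samples match this transformation.

(c) -N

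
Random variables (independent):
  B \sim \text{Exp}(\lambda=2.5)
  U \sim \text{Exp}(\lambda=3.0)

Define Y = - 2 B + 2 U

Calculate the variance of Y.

For independent RVs: Var(aX + bY) = a²Var(X) + b²Var(Y)
Var(B) = 0.16
Var(U) = 0.11111111
Var(Y) = (-2)²*0.16 + 2²*0.11111111
= 4*0.16 + 4*0.11111111 = 1.0844444

1.0844444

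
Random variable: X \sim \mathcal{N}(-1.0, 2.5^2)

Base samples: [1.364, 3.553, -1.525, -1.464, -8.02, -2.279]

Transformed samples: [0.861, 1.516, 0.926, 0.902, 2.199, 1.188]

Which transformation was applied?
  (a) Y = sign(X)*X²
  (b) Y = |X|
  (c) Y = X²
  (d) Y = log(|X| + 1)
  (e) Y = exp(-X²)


Checking option (d) Y = log(|X| + 1):
  X = 1.364 -> Y = 0.861 ✓
  X = 3.553 -> Y = 1.516 ✓
  X = -1.525 -> Y = 0.926 ✓
All samples match this transformation.

(d) log(|X| + 1)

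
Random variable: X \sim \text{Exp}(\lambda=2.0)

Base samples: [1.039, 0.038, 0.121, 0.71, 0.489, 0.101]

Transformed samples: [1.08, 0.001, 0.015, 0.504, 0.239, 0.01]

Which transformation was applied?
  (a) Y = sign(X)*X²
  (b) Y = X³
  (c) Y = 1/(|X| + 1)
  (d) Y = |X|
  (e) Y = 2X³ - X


Checking option (a) Y = sign(X)*X²:
  X = 1.039 -> Y = 1.08 ✓
  X = 0.038 -> Y = 0.001 ✓
  X = 0.121 -> Y = 0.015 ✓
All samples match this transformation.

(a) sign(X)*X²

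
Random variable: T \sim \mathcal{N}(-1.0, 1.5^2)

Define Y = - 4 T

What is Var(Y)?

For Y = aT + b: Var(Y) = a² * Var(T)
Var(T) = 1.5^2 = 2.25
Var(Y) = (-4)² * 2.25 = 16 * 2.25 = 36

36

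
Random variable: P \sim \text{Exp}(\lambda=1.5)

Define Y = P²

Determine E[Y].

Using E[X²] = Var(X) + (E[X])²:
E[P] = 0.66666667
Var(P) = 1/1.5^2 = 0.44444444
E[P²] = 0.44444444 + 0.66666667² = 0.44444444 + 0.44444444 = 0.88888889

0.88888889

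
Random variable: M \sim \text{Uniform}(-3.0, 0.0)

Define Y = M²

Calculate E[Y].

Using E[X²] = Var(X) + (E[X])²:
E[M] = -1.5
Var(M) = (0 + 3)^2/12 = 0.75
E[M²] = 0.75 + (-1.5)² = 0.75 + 2.25 = 3

3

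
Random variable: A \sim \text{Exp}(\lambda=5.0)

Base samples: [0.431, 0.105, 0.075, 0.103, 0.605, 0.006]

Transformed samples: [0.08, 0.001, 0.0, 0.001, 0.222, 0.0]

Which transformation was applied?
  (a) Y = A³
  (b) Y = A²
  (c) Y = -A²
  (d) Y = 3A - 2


Checking option (a) Y = A³:
  A = 0.431 -> Y = 0.08 ✓
  A = 0.105 -> Y = 0.001 ✓
  A = 0.075 -> Y = 0.0 ✓
All samples match this transformation.

(a) A³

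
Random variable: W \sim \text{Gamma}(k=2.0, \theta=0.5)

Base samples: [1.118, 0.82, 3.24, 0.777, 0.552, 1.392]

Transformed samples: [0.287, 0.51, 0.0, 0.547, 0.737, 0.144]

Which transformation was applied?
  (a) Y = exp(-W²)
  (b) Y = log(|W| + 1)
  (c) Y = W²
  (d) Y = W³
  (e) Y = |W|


Checking option (a) Y = exp(-W²):
  W = 1.118 -> Y = 0.287 ✓
  W = 0.82 -> Y = 0.51 ✓
  W = 3.24 -> Y = 0.0 ✓
All samples match this transformation.

(a) exp(-W²)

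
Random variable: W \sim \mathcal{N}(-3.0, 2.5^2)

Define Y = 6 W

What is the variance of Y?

For Y = aW + b: Var(Y) = a² * Var(W)
Var(W) = 2.5^2 = 6.25
Var(Y) = 6² * 6.25 = 36 * 6.25 = 225

225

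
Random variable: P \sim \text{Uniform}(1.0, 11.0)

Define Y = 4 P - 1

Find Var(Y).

For Y = aP + b: Var(Y) = a² * Var(P)
Var(P) = (11 - 1)^2/12 = 8.3333333
Var(Y) = 4² * 8.3333333 = 16 * 8.3333333 = 133.33333

133.33333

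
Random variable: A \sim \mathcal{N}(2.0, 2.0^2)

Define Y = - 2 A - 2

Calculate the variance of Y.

For Y = aA + b: Var(Y) = a² * Var(A)
Var(A) = 2.0^2 = 4
Var(Y) = (-2)² * 4 = 4 * 4 = 16

16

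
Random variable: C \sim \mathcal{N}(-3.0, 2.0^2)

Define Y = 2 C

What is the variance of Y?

For Y = aC + b: Var(Y) = a² * Var(C)
Var(C) = 2.0^2 = 4
Var(Y) = 2² * 4 = 4 * 4 = 16

16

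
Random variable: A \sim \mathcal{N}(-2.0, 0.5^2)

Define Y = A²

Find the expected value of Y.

Using E[X²] = Var(X) + (E[X])²:
E[A] = -2
Var(A) = 0.5^2 = 0.25
E[A²] = 0.25 + (-2)² = 0.25 + 4 = 4.25

4.25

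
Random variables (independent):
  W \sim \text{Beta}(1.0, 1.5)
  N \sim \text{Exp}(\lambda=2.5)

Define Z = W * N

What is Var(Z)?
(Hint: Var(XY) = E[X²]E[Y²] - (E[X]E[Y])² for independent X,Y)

Var(XY) = E[X²]E[Y²] - (E[X]E[Y])²
E[W] = 0.4, Var(W) = 0.068571429
E[N] = 0.4, Var(N) = 0.16
E[W²] = 0.068571429 + 0.4² = 0.22857143
E[N²] = 0.16 + 0.4² = 0.32
Var(Z) = 0.22857143*0.32 - (0.4*0.4)²
= 0.073142857 - 0.0256 = 0.047542857

0.047542857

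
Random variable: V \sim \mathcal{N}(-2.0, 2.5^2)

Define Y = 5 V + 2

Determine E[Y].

For Y = 5V + 2:
E[Y] = 5 * E[V] + 2
E[V] = -2.0 = -2
E[Y] = 5 * (-2) + 2 = -8

-8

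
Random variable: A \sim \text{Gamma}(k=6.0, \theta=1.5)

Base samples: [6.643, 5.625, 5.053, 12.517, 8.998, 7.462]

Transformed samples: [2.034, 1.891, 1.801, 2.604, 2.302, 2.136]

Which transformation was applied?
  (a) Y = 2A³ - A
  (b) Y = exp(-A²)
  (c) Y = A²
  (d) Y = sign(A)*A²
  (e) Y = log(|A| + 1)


Checking option (e) Y = log(|A| + 1):
  A = 6.643 -> Y = 2.034 ✓
  A = 5.625 -> Y = 1.891 ✓
  A = 5.053 -> Y = 1.801 ✓
All samples match this transformation.

(e) log(|A| + 1)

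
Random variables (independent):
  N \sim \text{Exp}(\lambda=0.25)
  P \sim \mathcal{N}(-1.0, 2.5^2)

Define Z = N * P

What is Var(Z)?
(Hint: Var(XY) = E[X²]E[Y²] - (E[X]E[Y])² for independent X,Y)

Var(XY) = E[X²]E[Y²] - (E[X]E[Y])²
E[N] = 4, Var(N) = 16
E[P] = -1, Var(P) = 6.25
E[N²] = 16 + 4² = 32
E[P²] = 6.25 + (-1)² = 7.25
Var(Z) = 32*7.25 - (4*(-1))²
= 232 - 16 = 216

216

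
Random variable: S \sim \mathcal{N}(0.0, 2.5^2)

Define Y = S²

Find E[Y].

Using E[X²] = Var(X) + (E[X])²:
E[S] = 0
Var(S) = 2.5^2 = 6.25
E[S²] = 6.25 + 0² = 6.25 + 0 = 6.25

6.25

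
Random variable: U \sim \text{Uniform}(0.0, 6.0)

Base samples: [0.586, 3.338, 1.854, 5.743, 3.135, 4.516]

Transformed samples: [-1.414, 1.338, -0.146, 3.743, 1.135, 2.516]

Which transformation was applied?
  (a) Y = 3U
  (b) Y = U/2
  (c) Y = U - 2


Checking option (c) Y = U - 2:
  U = 0.586 -> Y = -1.414 ✓
  U = 3.338 -> Y = 1.338 ✓
  U = 1.854 -> Y = -0.146 ✓
All samples match this transformation.

(c) U - 2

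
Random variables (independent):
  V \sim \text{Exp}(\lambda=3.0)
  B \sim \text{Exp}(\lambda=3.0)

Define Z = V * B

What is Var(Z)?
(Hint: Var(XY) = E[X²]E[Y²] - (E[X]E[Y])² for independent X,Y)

Var(XY) = E[X²]E[Y²] - (E[X]E[Y])²
E[V] = 0.33333333, Var(V) = 0.11111111
E[B] = 0.33333333, Var(B) = 0.11111111
E[V²] = 0.11111111 + 0.33333333² = 0.22222222
E[B²] = 0.11111111 + 0.33333333² = 0.22222222
Var(Z) = 0.22222222*0.22222222 - (0.33333333*0.33333333)²
= 0.049382716 - 0.012345679 = 0.037037037

0.037037037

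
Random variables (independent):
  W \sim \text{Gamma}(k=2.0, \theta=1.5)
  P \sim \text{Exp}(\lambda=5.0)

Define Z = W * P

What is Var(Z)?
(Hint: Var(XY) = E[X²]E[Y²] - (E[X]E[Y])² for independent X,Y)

Var(XY) = E[X²]E[Y²] - (E[X]E[Y])²
E[W] = 3, Var(W) = 4.5
E[P] = 0.2, Var(P) = 0.04
E[W²] = 4.5 + 3² = 13.5
E[P²] = 0.04 + 0.2² = 0.08
Var(Z) = 13.5*0.08 - (3*0.2)²
= 1.08 - 0.36 = 0.72

0.72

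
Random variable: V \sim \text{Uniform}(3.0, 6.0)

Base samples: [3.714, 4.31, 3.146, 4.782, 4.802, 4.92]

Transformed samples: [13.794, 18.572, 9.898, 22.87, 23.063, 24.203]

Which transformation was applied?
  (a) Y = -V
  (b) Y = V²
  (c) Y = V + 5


Checking option (b) Y = V²:
  V = 3.714 -> Y = 13.794 ✓
  V = 4.31 -> Y = 18.572 ✓
  V = 3.146 -> Y = 9.898 ✓
All samples match this transformation.

(b) V²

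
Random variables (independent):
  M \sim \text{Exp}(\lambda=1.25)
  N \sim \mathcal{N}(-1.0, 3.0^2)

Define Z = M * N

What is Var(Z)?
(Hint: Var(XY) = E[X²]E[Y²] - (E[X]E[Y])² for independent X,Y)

Var(XY) = E[X²]E[Y²] - (E[X]E[Y])²
E[M] = 0.8, Var(M) = 0.64
E[N] = -1, Var(N) = 9
E[M²] = 0.64 + 0.8² = 1.28
E[N²] = 9 + (-1)² = 10
Var(Z) = 1.28*10 - (0.8*(-1))²
= 12.8 - 0.64 = 12.16

12.16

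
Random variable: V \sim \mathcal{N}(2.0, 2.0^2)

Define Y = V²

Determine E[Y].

E[V²] = Var(V) + (E[V])² = 4 + 4 = 8

8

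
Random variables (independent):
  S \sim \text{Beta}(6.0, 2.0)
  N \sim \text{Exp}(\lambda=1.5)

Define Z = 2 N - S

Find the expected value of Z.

E[Z] = -1*E[S] + 2*E[N]
E[S] = 0.75
E[N] = 0.66666667
E[Z] = -1*0.75 + 2*0.66666667 = 0.58333333

0.58333333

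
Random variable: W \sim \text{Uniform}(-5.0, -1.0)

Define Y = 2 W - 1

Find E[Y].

For Y = 2W - 1:
E[Y] = 2 * E[W] - 1
E[W] = (-5 - 1)/2 = -3
E[Y] = 2 * (-3) - 1 = -7

-7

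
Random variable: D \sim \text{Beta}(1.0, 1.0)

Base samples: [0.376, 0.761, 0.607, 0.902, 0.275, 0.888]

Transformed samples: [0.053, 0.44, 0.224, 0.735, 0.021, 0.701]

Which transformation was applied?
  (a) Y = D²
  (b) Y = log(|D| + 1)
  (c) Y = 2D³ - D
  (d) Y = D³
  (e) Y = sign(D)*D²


Checking option (d) Y = D³:
  D = 0.376 -> Y = 0.053 ✓
  D = 0.761 -> Y = 0.44 ✓
  D = 0.607 -> Y = 0.224 ✓
All samples match this transformation.

(d) D³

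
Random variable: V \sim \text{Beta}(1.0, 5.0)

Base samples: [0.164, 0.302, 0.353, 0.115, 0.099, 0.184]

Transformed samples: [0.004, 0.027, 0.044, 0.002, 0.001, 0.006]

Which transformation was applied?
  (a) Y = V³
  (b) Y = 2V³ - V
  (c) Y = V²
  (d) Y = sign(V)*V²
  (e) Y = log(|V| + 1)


Checking option (a) Y = V³:
  V = 0.164 -> Y = 0.004 ✓
  V = 0.302 -> Y = 0.027 ✓
  V = 0.353 -> Y = 0.044 ✓
All samples match this transformation.

(a) V³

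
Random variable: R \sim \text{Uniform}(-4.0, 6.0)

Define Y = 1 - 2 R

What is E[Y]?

For Y = -2R + 1:
E[Y] = -2 * E[R] + 1
E[R] = (-4 + 6)/2 = 1
E[Y] = -2 * 1 + 1 = -1

-1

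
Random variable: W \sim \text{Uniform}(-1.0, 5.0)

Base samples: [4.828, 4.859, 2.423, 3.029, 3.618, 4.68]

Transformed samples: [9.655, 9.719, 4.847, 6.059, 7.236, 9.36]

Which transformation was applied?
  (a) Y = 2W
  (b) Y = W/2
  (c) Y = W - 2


Checking option (a) Y = 2W:
  W = 4.828 -> Y = 9.655 ✓
  W = 4.859 -> Y = 9.719 ✓
  W = 2.423 -> Y = 4.847 ✓
All samples match this transformation.

(a) 2W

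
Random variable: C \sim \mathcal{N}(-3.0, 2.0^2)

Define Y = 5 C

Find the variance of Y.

For Y = aC + b: Var(Y) = a² * Var(C)
Var(C) = 2.0^2 = 4
Var(Y) = 5² * 4 = 25 * 4 = 100

100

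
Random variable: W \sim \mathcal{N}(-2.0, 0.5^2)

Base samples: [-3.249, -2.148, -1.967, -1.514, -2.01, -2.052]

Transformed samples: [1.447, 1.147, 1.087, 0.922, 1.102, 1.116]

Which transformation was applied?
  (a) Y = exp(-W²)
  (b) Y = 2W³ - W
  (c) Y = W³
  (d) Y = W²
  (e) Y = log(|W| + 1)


Checking option (e) Y = log(|W| + 1):
  W = -3.249 -> Y = 1.447 ✓
  W = -2.148 -> Y = 1.147 ✓
  W = -1.967 -> Y = 1.087 ✓
All samples match this transformation.

(e) log(|W| + 1)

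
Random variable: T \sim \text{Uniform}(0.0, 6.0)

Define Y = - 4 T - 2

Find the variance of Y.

For Y = aT + b: Var(Y) = a² * Var(T)
Var(T) = (6 - 0)^2/12 = 3
Var(Y) = (-4)² * 3 = 16 * 3 = 48

48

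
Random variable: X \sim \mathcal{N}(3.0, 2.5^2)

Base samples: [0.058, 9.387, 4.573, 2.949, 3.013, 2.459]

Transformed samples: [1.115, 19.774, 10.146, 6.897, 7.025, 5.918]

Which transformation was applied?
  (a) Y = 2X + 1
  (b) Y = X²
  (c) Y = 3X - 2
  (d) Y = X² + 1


Checking option (a) Y = 2X + 1:
  X = 0.058 -> Y = 1.115 ✓
  X = 9.387 -> Y = 19.774 ✓
  X = 4.573 -> Y = 10.146 ✓
All samples match this transformation.

(a) 2X + 1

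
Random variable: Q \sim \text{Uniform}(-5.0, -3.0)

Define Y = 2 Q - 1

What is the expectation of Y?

For Y = 2Q - 1:
E[Y] = 2 * E[Q] - 1
E[Q] = (-5 - 3)/2 = -4
E[Y] = 2 * (-4) - 1 = -9

-9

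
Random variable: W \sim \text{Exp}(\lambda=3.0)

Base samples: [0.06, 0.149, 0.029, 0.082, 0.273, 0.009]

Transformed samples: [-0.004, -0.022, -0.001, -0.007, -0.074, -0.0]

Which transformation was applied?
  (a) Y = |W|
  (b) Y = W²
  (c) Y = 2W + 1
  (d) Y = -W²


Checking option (d) Y = -W²:
  W = 0.06 -> Y = -0.004 ✓
  W = 0.149 -> Y = -0.022 ✓
  W = 0.029 -> Y = -0.001 ✓
All samples match this transformation.

(d) -W²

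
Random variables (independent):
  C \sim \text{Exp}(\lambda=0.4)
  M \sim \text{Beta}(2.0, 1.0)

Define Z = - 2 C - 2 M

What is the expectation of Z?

E[Z] = -2*E[C] - 2*E[M]
E[C] = 2.5
E[M] = 0.66666667
E[Z] = -2*2.5 - 2*0.66666667 = -6.3333333

-6.3333333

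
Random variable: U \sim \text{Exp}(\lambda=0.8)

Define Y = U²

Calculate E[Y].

Using E[X²] = Var(X) + (E[X])²:
E[U] = 1.25
Var(U) = 1/0.8^2 = 1.5625
E[U²] = 1.5625 + 1.25² = 1.5625 + 1.5625 = 3.125

3.125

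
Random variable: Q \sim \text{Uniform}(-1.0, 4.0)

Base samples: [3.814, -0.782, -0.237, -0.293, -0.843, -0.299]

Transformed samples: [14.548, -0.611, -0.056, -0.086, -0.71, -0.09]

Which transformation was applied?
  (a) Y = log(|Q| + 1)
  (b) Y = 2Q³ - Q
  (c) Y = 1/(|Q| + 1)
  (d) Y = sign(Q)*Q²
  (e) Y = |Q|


Checking option (d) Y = sign(Q)*Q²:
  Q = 3.814 -> Y = 14.548 ✓
  Q = -0.782 -> Y = -0.611 ✓
  Q = -0.237 -> Y = -0.056 ✓
All samples match this transformation.

(d) sign(Q)*Q²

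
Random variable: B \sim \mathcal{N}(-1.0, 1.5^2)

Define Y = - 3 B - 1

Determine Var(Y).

For Y = aB + b: Var(Y) = a² * Var(B)
Var(B) = 1.5^2 = 2.25
Var(Y) = (-3)² * 2.25 = 9 * 2.25 = 20.25

20.25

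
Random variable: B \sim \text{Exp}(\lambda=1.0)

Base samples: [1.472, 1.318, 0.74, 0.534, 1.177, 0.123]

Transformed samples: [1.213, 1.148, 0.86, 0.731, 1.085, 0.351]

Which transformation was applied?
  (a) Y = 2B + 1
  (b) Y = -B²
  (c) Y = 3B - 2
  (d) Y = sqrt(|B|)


Checking option (d) Y = sqrt(|B|):
  B = 1.472 -> Y = 1.213 ✓
  B = 1.318 -> Y = 1.148 ✓
  B = 0.74 -> Y = 0.86 ✓
All samples match this transformation.

(d) sqrt(|B|)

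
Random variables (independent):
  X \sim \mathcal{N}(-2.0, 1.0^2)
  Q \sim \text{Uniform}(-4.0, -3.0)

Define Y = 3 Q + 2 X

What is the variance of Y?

For independent RVs: Var(aX + bY) = a²Var(X) + b²Var(Y)
Var(X) = 1
Var(Q) = 0.083333333
Var(Y) = 2²*1 + 3²*0.083333333
= 4*1 + 9*0.083333333 = 4.75

4.75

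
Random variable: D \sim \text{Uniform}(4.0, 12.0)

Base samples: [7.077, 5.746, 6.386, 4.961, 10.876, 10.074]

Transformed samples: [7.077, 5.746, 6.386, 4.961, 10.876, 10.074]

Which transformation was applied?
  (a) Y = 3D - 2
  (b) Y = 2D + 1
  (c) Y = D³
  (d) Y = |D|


Checking option (d) Y = |D|:
  D = 7.077 -> Y = 7.077 ✓
  D = 5.746 -> Y = 5.746 ✓
  D = 6.386 -> Y = 6.386 ✓
All samples match this transformation.

(d) |D|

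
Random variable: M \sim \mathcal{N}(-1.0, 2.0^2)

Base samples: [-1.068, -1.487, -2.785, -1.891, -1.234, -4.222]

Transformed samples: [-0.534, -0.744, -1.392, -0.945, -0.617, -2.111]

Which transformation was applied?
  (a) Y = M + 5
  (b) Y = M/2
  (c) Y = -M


Checking option (b) Y = M/2:
  M = -1.068 -> Y = -0.534 ✓
  M = -1.487 -> Y = -0.744 ✓
  M = -2.785 -> Y = -1.392 ✓
All samples match this transformation.

(b) M/2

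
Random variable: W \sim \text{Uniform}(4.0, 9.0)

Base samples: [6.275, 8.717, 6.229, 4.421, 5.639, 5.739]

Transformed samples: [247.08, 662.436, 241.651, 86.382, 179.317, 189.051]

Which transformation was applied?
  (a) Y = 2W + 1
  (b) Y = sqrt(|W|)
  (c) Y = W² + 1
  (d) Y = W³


Checking option (d) Y = W³:
  W = 6.275 -> Y = 247.08 ✓
  W = 8.717 -> Y = 662.436 ✓
  W = 6.229 -> Y = 241.651 ✓
All samples match this transformation.

(d) W³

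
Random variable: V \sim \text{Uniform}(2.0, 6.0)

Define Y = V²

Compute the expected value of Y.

E[V²] = Var(V) + (E[V])² = 1.3333333 + 16 = 17.333333

17.333333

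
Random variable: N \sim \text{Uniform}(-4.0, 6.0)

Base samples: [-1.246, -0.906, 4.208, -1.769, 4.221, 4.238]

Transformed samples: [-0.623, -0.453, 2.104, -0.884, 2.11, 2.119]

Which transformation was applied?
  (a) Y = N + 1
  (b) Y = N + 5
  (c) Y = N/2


Checking option (c) Y = N/2:
  N = -1.246 -> Y = -0.623 ✓
  N = -0.906 -> Y = -0.453 ✓
  N = 4.208 -> Y = 2.104 ✓
All samples match this transformation.

(c) N/2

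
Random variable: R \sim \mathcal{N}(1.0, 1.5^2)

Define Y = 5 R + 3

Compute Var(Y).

For Y = aR + b: Var(Y) = a² * Var(R)
Var(R) = 1.5^2 = 2.25
Var(Y) = 5² * 2.25 = 25 * 2.25 = 56.25

56.25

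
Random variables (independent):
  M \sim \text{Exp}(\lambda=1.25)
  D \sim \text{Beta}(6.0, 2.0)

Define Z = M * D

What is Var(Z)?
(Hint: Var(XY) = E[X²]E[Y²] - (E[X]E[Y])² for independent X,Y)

Var(XY) = E[X²]E[Y²] - (E[X]E[Y])²
E[M] = 0.8, Var(M) = 0.64
E[D] = 0.75, Var(D) = 0.020833333
E[M²] = 0.64 + 0.8² = 1.28
E[D²] = 0.020833333 + 0.75² = 0.58333333
Var(Z) = 1.28*0.58333333 - (0.8*0.75)²
= 0.74666667 - 0.36 = 0.38666667

0.38666667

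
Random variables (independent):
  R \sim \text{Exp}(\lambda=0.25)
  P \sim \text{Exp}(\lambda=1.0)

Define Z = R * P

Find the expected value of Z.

For independent RVs: E[XY] = E[X]*E[Y]
E[R] = 4
E[P] = 1
E[Z] = 4 * 1 = 4

4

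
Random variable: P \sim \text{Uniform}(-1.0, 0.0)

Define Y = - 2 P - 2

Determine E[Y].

For Y = -2P - 2:
E[Y] = -2 * E[P] - 2
E[P] = (-1 + 0)/2 = -0.5
E[Y] = -2 * (-0.5) - 2 = -1

-1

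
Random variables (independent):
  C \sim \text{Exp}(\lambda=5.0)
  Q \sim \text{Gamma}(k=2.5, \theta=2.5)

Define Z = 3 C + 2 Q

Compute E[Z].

E[Z] = 3*E[C] + 2*E[Q]
E[C] = 0.2
E[Q] = 6.25
E[Z] = 3*0.2 + 2*6.25 = 13.1

13.1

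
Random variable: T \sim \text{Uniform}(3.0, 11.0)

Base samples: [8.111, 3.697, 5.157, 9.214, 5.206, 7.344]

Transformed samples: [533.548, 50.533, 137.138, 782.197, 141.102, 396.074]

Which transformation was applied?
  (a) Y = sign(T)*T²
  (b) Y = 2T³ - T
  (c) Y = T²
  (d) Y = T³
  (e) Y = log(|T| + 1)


Checking option (d) Y = T³:
  T = 8.111 -> Y = 533.548 ✓
  T = 3.697 -> Y = 50.533 ✓
  T = 5.157 -> Y = 137.138 ✓
All samples match this transformation.

(d) T³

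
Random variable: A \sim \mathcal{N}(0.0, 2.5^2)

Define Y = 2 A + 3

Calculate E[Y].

For Y = 2A + 3:
E[Y] = 2 * E[A] + 3
E[A] = 0.0 = 0
E[Y] = 2 * 0 + 3 = 3

3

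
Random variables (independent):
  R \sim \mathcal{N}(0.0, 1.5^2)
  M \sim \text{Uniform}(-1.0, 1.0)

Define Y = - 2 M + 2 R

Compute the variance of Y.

For independent RVs: Var(aX + bY) = a²Var(X) + b²Var(Y)
Var(R) = 2.25
Var(M) = 0.33333333
Var(Y) = 2²*2.25 + (-2)²*0.33333333
= 4*2.25 + 4*0.33333333 = 10.333333

10.333333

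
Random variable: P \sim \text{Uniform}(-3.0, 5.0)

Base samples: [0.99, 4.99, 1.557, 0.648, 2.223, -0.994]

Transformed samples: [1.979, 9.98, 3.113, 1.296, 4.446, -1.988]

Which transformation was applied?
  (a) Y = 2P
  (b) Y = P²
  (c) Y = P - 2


Checking option (a) Y = 2P:
  P = 0.99 -> Y = 1.979 ✓
  P = 4.99 -> Y = 9.98 ✓
  P = 1.557 -> Y = 3.113 ✓
All samples match this transformation.

(a) 2P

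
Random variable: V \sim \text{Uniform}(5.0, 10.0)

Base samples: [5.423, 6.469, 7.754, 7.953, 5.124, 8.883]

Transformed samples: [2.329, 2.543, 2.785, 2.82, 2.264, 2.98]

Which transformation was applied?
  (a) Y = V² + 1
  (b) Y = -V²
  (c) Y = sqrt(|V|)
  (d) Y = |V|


Checking option (c) Y = sqrt(|V|):
  V = 5.423 -> Y = 2.329 ✓
  V = 6.469 -> Y = 2.543 ✓
  V = 7.754 -> Y = 2.785 ✓
All samples match this transformation.

(c) sqrt(|V|)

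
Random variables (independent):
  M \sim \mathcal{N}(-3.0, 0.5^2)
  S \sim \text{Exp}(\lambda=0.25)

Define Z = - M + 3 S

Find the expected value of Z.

E[Z] = -1*E[M] + 3*E[S]
E[M] = -3
E[S] = 4
E[Z] = -1*(-3) + 3*4 = 15

15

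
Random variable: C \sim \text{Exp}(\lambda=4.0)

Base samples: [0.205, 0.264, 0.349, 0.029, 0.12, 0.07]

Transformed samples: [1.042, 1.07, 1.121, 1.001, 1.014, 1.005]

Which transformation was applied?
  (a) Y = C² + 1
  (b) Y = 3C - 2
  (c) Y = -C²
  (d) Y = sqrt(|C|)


Checking option (a) Y = C² + 1:
  C = 0.205 -> Y = 1.042 ✓
  C = 0.264 -> Y = 1.07 ✓
  C = 0.349 -> Y = 1.121 ✓
All samples match this transformation.

(a) C² + 1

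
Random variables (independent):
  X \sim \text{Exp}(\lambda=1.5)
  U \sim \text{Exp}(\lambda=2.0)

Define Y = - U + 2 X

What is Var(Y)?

For independent RVs: Var(aX + bY) = a²Var(X) + b²Var(Y)
Var(X) = 0.44444444
Var(U) = 0.25
Var(Y) = 2²*0.44444444 + (-1)²*0.25
= 4*0.44444444 + 1*0.25 = 2.0277778

2.0277778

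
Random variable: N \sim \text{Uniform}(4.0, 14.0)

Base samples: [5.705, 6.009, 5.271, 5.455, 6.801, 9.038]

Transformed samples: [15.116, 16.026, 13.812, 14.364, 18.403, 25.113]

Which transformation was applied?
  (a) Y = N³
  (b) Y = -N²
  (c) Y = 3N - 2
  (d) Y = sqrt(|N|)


Checking option (c) Y = 3N - 2:
  N = 5.705 -> Y = 15.116 ✓
  N = 6.009 -> Y = 16.026 ✓
  N = 5.271 -> Y = 13.812 ✓
All samples match this transformation.

(c) 3N - 2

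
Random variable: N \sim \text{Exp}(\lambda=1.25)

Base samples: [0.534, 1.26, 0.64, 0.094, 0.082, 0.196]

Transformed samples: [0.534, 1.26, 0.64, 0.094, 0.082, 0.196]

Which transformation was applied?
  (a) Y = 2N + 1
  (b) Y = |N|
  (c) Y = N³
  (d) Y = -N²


Checking option (b) Y = |N|:
  N = 0.534 -> Y = 0.534 ✓
  N = 1.26 -> Y = 1.26 ✓
  N = 0.64 -> Y = 0.64 ✓
All samples match this transformation.

(b) |N|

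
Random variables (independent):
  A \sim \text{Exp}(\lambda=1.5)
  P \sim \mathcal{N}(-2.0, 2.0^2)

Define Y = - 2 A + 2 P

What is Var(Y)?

For independent RVs: Var(aX + bY) = a²Var(X) + b²Var(Y)
Var(A) = 0.44444444
Var(P) = 4
Var(Y) = (-2)²*0.44444444 + 2²*4
= 4*0.44444444 + 4*4 = 17.777778

17.777778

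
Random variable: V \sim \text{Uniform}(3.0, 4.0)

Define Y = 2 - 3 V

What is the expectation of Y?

For Y = -3V + 2:
E[Y] = -3 * E[V] + 2
E[V] = (3 + 4)/2 = 3.5
E[Y] = -3 * 3.5 + 2 = -8.5

-8.5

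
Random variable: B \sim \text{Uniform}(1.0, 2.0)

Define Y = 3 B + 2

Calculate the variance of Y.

For Y = aB + b: Var(Y) = a² * Var(B)
Var(B) = (2 - 1)^2/12 = 0.083333333
Var(Y) = 3² * 0.083333333 = 9 * 0.083333333 = 0.75

0.75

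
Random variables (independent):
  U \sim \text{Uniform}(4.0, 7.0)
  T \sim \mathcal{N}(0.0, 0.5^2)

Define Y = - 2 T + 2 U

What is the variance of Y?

For independent RVs: Var(aX + bY) = a²Var(X) + b²Var(Y)
Var(U) = 0.75
Var(T) = 0.25
Var(Y) = 2²*0.75 + (-2)²*0.25
= 4*0.75 + 4*0.25 = 4

4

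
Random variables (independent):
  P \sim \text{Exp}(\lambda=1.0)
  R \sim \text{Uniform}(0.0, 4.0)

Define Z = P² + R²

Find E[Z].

E[Z] = E[P²] + E[R²]
E[P²] = Var(P) + E[P]² = 1 + 1 = 2
E[R²] = Var(R) + E[R]² = 1.3333333 + 4 = 5.3333333
E[Z] = 2 + 5.3333333 = 7.3333333

7.3333333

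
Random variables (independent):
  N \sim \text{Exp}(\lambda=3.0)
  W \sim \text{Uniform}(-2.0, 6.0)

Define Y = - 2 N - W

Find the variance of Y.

For independent RVs: Var(aX + bY) = a²Var(X) + b²Var(Y)
Var(N) = 0.11111111
Var(W) = 5.3333333
Var(Y) = (-2)²*0.11111111 + (-1)²*5.3333333
= 4*0.11111111 + 1*5.3333333 = 5.7777778

5.7777778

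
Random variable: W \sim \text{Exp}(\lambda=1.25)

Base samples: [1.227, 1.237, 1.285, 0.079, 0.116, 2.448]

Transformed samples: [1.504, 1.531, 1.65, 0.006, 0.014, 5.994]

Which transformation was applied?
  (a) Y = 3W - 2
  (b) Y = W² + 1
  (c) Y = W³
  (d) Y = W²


Checking option (d) Y = W²:
  W = 1.227 -> Y = 1.504 ✓
  W = 1.237 -> Y = 1.531 ✓
  W = 1.285 -> Y = 1.65 ✓
All samples match this transformation.

(d) W²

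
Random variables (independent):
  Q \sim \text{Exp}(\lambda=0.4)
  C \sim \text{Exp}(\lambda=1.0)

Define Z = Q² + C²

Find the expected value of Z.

E[Z] = E[Q²] + E[C²]
E[Q²] = Var(Q) + E[Q]² = 6.25 + 6.25 = 12.5
E[C²] = Var(C) + E[C]² = 1 + 1 = 2
E[Z] = 12.5 + 2 = 14.5

14.5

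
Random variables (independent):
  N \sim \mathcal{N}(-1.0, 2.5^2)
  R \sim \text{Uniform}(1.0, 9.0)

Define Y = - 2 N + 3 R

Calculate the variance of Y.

For independent RVs: Var(aX + bY) = a²Var(X) + b²Var(Y)
Var(N) = 6.25
Var(R) = 5.3333333
Var(Y) = (-2)²*6.25 + 3²*5.3333333
= 4*6.25 + 9*5.3333333 = 73

73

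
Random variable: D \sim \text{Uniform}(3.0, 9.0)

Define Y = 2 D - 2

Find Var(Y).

For Y = aD + b: Var(Y) = a² * Var(D)
Var(D) = (9 - 3)^2/12 = 3
Var(Y) = 2² * 3 = 4 * 3 = 12

12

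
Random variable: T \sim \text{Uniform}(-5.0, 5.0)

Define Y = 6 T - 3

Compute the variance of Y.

For Y = aT + b: Var(Y) = a² * Var(T)
Var(T) = (5 + 5)^2/12 = 8.3333333
Var(Y) = 6² * 8.3333333 = 36 * 8.3333333 = 300

300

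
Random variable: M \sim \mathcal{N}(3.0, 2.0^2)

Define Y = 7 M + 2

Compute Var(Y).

For Y = aM + b: Var(Y) = a² * Var(M)
Var(M) = 2.0^2 = 4
Var(Y) = 7² * 4 = 49 * 4 = 196

196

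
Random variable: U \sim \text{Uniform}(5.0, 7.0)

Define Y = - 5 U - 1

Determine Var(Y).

For Y = aU + b: Var(Y) = a² * Var(U)
Var(U) = (7 - 5)^2/12 = 0.33333333
Var(Y) = (-5)² * 0.33333333 = 25 * 0.33333333 = 8.3333333

8.3333333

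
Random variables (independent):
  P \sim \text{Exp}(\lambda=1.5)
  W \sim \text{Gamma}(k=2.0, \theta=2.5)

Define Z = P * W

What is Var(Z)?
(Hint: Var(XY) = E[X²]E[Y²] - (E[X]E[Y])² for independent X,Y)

Var(XY) = E[X²]E[Y²] - (E[X]E[Y])²
E[P] = 0.66666667, Var(P) = 0.44444444
E[W] = 5, Var(W) = 12.5
E[P²] = 0.44444444 + 0.66666667² = 0.88888889
E[W²] = 12.5 + 5² = 37.5
Var(Z) = 0.88888889*37.5 - (0.66666667*5)²
= 33.333333 - 11.111111 = 22.222222

22.222222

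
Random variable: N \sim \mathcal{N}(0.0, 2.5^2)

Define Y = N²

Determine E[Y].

Using E[X²] = Var(X) + (E[X])²:
E[N] = 0
Var(N) = 2.5^2 = 6.25
E[N²] = 6.25 + 0² = 6.25 + 0 = 6.25

6.25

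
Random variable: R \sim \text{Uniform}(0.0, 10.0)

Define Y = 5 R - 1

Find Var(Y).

For Y = aR + b: Var(Y) = a² * Var(R)
Var(R) = (10 - 0)^2/12 = 8.3333333
Var(Y) = 5² * 8.3333333 = 25 * 8.3333333 = 208.33333

208.33333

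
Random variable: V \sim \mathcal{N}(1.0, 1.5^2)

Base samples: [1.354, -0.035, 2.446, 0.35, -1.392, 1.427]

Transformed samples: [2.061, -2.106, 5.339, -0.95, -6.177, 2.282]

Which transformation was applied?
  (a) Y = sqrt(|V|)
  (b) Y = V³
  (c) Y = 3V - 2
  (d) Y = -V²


Checking option (c) Y = 3V - 2:
  V = 1.354 -> Y = 2.061 ✓
  V = -0.035 -> Y = -2.106 ✓
  V = 2.446 -> Y = 5.339 ✓
All samples match this transformation.

(c) 3V - 2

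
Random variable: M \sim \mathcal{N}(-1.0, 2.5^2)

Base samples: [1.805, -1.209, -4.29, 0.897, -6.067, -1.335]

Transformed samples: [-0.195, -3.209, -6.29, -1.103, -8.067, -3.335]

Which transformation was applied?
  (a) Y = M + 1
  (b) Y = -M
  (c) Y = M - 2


Checking option (c) Y = M - 2:
  M = 1.805 -> Y = -0.195 ✓
  M = -1.209 -> Y = -3.209 ✓
  M = -4.29 -> Y = -6.29 ✓
All samples match this transformation.

(c) M - 2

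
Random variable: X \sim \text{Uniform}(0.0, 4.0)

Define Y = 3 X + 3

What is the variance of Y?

For Y = aX + b: Var(Y) = a² * Var(X)
Var(X) = (4 - 0)^2/12 = 1.3333333
Var(Y) = 3² * 1.3333333 = 9 * 1.3333333 = 12

12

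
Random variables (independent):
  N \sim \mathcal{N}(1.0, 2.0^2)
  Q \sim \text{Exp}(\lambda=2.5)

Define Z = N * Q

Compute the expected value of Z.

For independent RVs: E[XY] = E[X]*E[Y]
E[N] = 1
E[Q] = 0.4
E[Z] = 1 * 0.4 = 0.4

0.4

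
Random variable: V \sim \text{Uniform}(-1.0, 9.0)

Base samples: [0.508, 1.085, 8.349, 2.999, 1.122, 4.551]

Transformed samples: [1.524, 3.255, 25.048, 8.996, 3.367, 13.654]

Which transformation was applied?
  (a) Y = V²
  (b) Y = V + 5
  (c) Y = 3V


Checking option (c) Y = 3V:
  V = 0.508 -> Y = 1.524 ✓
  V = 1.085 -> Y = 3.255 ✓
  V = 8.349 -> Y = 25.048 ✓
All samples match this transformation.

(c) 3V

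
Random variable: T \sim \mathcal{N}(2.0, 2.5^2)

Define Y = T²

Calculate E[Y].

E[T²] = Var(T) + (E[T])² = 6.25 + 4 = 10.25

10.25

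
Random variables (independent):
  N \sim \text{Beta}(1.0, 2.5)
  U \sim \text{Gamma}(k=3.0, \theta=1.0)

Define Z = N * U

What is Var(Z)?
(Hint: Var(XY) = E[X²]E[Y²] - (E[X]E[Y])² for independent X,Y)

Var(XY) = E[X²]E[Y²] - (E[X]E[Y])²
E[N] = 0.28571429, Var(N) = 0.045351474
E[U] = 3, Var(U) = 3
E[N²] = 0.045351474 + 0.28571429² = 0.12698413
E[U²] = 3 + 3² = 12
Var(Z) = 0.12698413*12 - (0.28571429*3)²
= 1.5238095 - 0.73469388 = 0.78911565

0.78911565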